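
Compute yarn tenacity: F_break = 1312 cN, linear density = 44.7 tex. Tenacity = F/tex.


Formula: Tenacity = Breaking force / Linear density
Tenacity = 1312 cN / 44.7 tex
Tenacity = 29.35 cN/tex

29.35 cN/tex


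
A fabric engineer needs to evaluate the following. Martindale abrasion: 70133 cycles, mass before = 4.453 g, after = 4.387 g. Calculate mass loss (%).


Formula: Mass loss% = ((m_before - m_after) / m_before) * 100
Step 1: Mass loss = 4.453 - 4.387 = 0.066 g
Step 2: Ratio = 0.066 / 4.453 = 0.0148215
Step 3: Mass loss% = 0.0148215 * 100 = 1.48215% ≈ 1.48%

1.48%


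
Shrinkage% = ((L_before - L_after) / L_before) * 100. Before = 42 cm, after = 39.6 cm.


Formula: Shrinkage% = ((L_before - L_after) / L_before) * 100
Step 1: Shrinkage = 42 - 39.6 = 2.4 cm
Step 2: Shrinkage% = (2.4 / 42) * 100
Step 3: Shrinkage% = 0.057143 * 100 = 5.7143% ≈ 5.7%

5.7%


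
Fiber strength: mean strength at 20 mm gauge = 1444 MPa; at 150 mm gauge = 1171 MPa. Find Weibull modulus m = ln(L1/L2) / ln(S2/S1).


Formula: m = ln(L1/L2) / ln(S2/S1)
Step 1: ln(L1/L2) = ln(20/150) = -2.01490
Step 2: S2/S1 = 1171/1444 = 0.81094
Step 3: ln(S2/S1) = ln(0.81094) = -0.20956
Step 4: m = -2.01490 / -0.20956 = 9.61

9.61 (Weibull m)


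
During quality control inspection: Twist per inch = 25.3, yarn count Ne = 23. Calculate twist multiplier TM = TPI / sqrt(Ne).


Formula: TM = TPI / sqrt(Ne)
Step 1: sqrt(Ne) = sqrt(23) = 4.7958
Step 2: TM = 25.3 / 4.7958 = 5.28

5.28 TM


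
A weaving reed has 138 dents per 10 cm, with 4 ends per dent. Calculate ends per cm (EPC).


Formula: EPC = (dents per 10 cm * ends per dent) / 10
Step 1: Total ends per 10 cm = 138 * 4 = 552
Step 2: EPC = 552 / 10 = 55.2 ends/cm

55.2 ends/cm


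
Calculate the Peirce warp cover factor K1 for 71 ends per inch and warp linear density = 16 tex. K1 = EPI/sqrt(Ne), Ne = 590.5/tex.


Formula: K1 = EPI / sqrt(Ne), with Ne = 590.5 / tex_warp
Step 1: Ne = 590.5 / 16 = 36.906
Step 2: sqrt(Ne) = sqrt(36.906) = 6.075
Step 3: K1 = 71 / 6.075 = 11.7

11.7


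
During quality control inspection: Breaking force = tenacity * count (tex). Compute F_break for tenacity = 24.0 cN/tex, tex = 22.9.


Formula: Breaking force = Tenacity * Linear density
F = 24.0 cN/tex * 22.9 tex
F = 549.60 cN

549.60 cN


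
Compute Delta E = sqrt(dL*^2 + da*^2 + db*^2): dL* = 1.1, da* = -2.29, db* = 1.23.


Formula: Delta E = sqrt(dL*^2 + da*^2 + db*^2)
Step 1: dL*^2 = 1.1^2 = 1.21
Step 2: da*^2 = (-2.29)^2 = 5.2441
Step 3: db*^2 = 1.23^2 = 1.5129
Step 4: Sum = 1.21 + 5.2441 + 1.5129 = 7.967
Step 5: Delta E = sqrt(7.967) = 2.82

2.82 Delta E


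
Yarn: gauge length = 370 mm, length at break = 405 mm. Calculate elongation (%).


Formula: Elongation (%) = ((L_break - L0) / L0) * 100
Step 1: Extension = 405 - 370 = 35 mm
Step 2: Elongation = (35 / 370) * 100
Step 3: Elongation = 0.094595 * 100 = 9.4595% ≈ 9.5%

9.5%


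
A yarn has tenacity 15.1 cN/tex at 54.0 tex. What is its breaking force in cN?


Formula: Breaking force = Tenacity * Linear density
F = 15.1 cN/tex * 54.0 tex
F = 815.40 cN

815.40 cN


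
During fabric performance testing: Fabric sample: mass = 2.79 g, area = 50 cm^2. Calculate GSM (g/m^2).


Formula: GSM = mass_g / area_m2
Step 1: Convert area: 50 cm^2 = 50 / 10000 = 0.005 m^2
Step 2: GSM = 2.79 g / 0.005 m^2 = 558.0 g/m^2

558.0 g/m^2


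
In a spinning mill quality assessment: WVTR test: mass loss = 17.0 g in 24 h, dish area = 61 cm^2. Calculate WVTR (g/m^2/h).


Formula: WVTR = mass_loss / (area * time)
Step 1: Convert area: 61 cm^2 = 0.0061 m^2
Step 2: WVTR = 17.0 g / (0.0061 m^2 * 24 h)
Step 3: WVTR = 17.0 / 0.1464 = 116.1 g/m^2/h

116.1 g/m^2/h


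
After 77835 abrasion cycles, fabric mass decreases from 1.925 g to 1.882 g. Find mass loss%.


Formula: Mass loss% = ((m_before - m_after) / m_before) * 100
Step 1: Mass loss = 1.925 - 1.882 = 0.043 g
Step 2: Ratio = 0.043 / 1.925 = 0.0223377
Step 3: Mass loss% = 0.0223377 * 100 = 2.23377% ≈ 2.23%

2.23%


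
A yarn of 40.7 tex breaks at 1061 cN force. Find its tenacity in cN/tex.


Formula: Tenacity = Breaking force / Linear density
Tenacity = 1061 cN / 40.7 tex
Tenacity = 26.07 cN/tex

26.07 cN/tex


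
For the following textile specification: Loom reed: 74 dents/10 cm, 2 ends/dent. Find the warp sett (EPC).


Formula: EPC = (dents per 10 cm * ends per dent) / 10
Step 1: Total ends per 10 cm = 74 * 2 = 148
Step 2: EPC = 148 / 10 = 14.8 ends/cm

14.8 ends/cm


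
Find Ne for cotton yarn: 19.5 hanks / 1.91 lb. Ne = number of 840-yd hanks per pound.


Formula: Ne = hanks / mass_lb
Substituting: Ne = 19.5 / 1.91
Ne = 10.2

10.2 Ne


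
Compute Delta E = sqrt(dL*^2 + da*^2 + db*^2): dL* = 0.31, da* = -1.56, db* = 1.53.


Formula: Delta E = sqrt(dL*^2 + da*^2 + db*^2)
Step 1: dL*^2 = 0.31^2 = 0.0961
Step 2: da*^2 = (-1.56)^2 = 2.4336
Step 3: db*^2 = 1.53^2 = 2.3409
Step 4: Sum = 0.0961 + 2.4336 + 2.3409 = 4.8706
Step 5: Delta E = sqrt(4.8706) = 2.21

2.21 Delta E


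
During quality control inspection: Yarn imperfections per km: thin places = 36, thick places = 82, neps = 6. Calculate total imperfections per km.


Formula: Total = thin places + thick places + neps
Total = 36 + 82 + 6
Total = 124 imperfections/km

124 imperfections/km


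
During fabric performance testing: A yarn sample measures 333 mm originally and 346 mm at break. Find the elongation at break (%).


Formula: Elongation (%) = ((L_break - L0) / L0) * 100
Step 1: Extension = 346 - 333 = 13 mm
Step 2: Elongation = (13 / 333) * 100
Step 3: Elongation = 0.039039 * 100 = 3.9039% ≈ 3.9%

3.9%


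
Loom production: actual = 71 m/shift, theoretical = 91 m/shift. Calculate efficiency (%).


Formula: Efficiency% = (Actual output / Theoretical output) * 100
Efficiency% = (71 / 91) * 100
Efficiency% = 0.78022 * 100 = 78.022% ≈ 78.0%

78.0%


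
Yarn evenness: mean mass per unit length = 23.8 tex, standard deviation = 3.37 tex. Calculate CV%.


Formula: CV% = (standard deviation / mean) * 100
Step 1: Ratio = 3.37 / 23.8 = 0.141597
Step 2: CV% = 0.141597 * 100 = 14.1597% ≈ 14.2%

14.2%


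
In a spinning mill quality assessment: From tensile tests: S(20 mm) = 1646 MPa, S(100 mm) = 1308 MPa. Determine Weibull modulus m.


Formula: m = ln(L1/L2) / ln(S2/S1)
Step 1: ln(L1/L2) = ln(20/100) = -1.60944
Step 2: S2/S1 = 1308/1646 = 0.79465
Step 3: ln(S2/S1) = ln(0.79465) = -0.22985
Step 4: m = -1.60944 / -0.22985 = 7.00

7.00 (Weibull m)


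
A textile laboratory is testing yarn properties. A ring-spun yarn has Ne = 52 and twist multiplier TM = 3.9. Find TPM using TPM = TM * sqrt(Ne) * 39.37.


Formula: TPM = TM * sqrt(Ne) * 39.37
Step 1: sqrt(Ne) = sqrt(52) = 7.2111
Step 2: TM * sqrt(Ne) = 3.9 * 7.2111 = 28.1233
Step 3: TPM = 28.1233 * 39.37 = 1107 twists/m

1107 twists/m


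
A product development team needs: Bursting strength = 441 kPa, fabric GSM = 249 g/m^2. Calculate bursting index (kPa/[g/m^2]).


Formula: Bursting Index = Bursting Strength / Fabric GSM
BI = 441 kPa / 249 g/m^2
BI = 1.771 kPa/(g/m^2)

1.771 kPa/(g/m^2)


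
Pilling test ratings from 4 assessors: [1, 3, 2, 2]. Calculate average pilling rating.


Formula: Mean = sum / count
Sum = 1 + 3 + 2 + 2 = 8
Mean = 8 / 4 = 2.0

2.0


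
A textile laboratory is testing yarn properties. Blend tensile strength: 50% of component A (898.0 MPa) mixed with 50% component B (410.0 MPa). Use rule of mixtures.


Formula: Blend property = (fraction_A * property_A) + (fraction_B * property_B)
Step 1: Contribution A = 50/100 * 898.0 MPa = 449.0 MPa
Step 2: Contribution B = 50/100 * 410.0 MPa = 205.0 MPa
Step 3: Blend tensile strength = 449.0 + 205.0 = 654.0 MPa

654.0 MPa


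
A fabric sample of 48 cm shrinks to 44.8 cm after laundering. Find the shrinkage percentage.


Formula: Shrinkage% = ((L_before - L_after) / L_before) * 100
Step 1: Shrinkage = 48 - 44.8 = 3.2 cm
Step 2: Shrinkage% = (3.2 / 48) * 100
Step 3: Shrinkage% = 0.066667 * 100 = 6.6667% ≈ 6.7%

6.7%


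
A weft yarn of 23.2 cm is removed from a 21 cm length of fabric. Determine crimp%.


Formula: Crimp% = ((L_yarn - L_fabric) / L_fabric) * 100
Step 1: Extension = 23.2 - 21 = 2.2 cm
Step 2: Crimp% = (2.2 / 21) * 100
Step 3: Crimp% = 0.104762 * 100 = 10.4762% ≈ 10.5%

10.5%


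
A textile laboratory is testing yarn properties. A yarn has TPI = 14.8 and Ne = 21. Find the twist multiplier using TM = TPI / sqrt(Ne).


Formula: TM = TPI / sqrt(Ne)
Step 1: sqrt(Ne) = sqrt(21) = 4.5826
Step 2: TM = 14.8 / 4.5826 = 3.23

3.23 TM


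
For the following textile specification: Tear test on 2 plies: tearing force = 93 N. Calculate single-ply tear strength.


Formula: Per-ply strength = Total force / Number of plies
Per-ply = 93 N / 2
Per-ply = 46.5 N

46.5 N


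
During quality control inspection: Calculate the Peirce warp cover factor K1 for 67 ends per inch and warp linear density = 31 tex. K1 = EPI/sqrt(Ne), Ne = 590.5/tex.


Formula: K1 = EPI / sqrt(Ne), with Ne = 590.5 / tex_warp
Step 1: Ne = 590.5 / 31 = 19.048
Step 2: sqrt(Ne) = sqrt(19.048) = 4.3644
Step 3: K1 = 67 / 4.3644 = 15.4

15.4


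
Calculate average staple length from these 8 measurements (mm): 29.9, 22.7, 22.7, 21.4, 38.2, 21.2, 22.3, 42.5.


Formula: Mean = sum of lengths / count
Sum = 29.9 + 22.7 + 22.7 + 21.4 + 38.2 + 21.2 + 22.3 + 42.5
Sum = 220.9 mm
Mean = 220.9 / 8 = 27.61 mm

27.61 mm


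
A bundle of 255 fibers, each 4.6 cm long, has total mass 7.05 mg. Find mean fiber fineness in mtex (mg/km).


Formula: fineness (mtex) = mass (mg) / total length (km) = (mass_mg / total_length_m) * 1000
Step 1: Convert fiber length: 4.6 cm = 0.046 m
Step 2: Total fiber length = 255 * 0.046 = 11.73 m
Step 3: Linear density = 7.05 mg / 11.73 m = 0.6010 mg/m
Step 4: fineness = 0.6010 * 1000 = 601.0 mtex

601.0 mtex


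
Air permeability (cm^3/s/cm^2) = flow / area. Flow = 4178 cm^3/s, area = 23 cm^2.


Formula: Air Permeability = Airflow / Test Area
AP = 4178 cm^3/s / 23 cm^2
AP = 181.7 cm^3/s/cm^2

181.7 cm^3/s/cm^2


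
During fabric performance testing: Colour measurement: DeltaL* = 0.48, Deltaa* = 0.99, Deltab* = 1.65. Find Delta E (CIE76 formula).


Formula: Delta E = sqrt(dL*^2 + da*^2 + db*^2)
Step 1: dL*^2 = 0.48^2 = 0.2304
Step 2: da*^2 = 0.99^2 = 0.9801
Step 3: db*^2 = 1.65^2 = 2.7225
Step 4: Sum = 0.2304 + 0.9801 + 2.7225 = 3.933
Step 5: Delta E = sqrt(3.933) = 1.98

1.98 Delta E


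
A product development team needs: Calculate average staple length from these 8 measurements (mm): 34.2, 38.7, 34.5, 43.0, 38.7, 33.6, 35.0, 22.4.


Formula: Mean = sum of lengths / count
Sum = 34.2 + 38.7 + 34.5 + 43.0 + 38.7 + 33.6 + 35.0 + 22.4
Sum = 280.1 mm
Mean = 280.1 / 8 = 35.01 mm

35.01 mm


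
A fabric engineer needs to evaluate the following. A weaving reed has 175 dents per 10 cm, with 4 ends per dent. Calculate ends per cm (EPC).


Formula: EPC = (dents per 10 cm * ends per dent) / 10
Step 1: Total ends per 10 cm = 175 * 4 = 700
Step 2: EPC = 700 / 10 = 70.0 ends/cm

70.0 ends/cm


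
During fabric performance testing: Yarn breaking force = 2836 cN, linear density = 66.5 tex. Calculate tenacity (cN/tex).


Formula: Tenacity = Breaking force / Linear density
Tenacity = 2836 cN / 66.5 tex
Tenacity = 42.65 cN/tex

42.65 cN/tex


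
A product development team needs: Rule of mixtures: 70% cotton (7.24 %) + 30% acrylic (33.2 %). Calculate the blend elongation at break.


Formula: Blend property = (fraction_A * property_A) + (fraction_B * property_B)
Step 1: Contribution A = 70/100 * 7.24 % = 5.068 %
Step 2: Contribution B = 30/100 * 33.2 % = 9.96 %
Step 3: Blend elongation at break = 5.068 + 9.96 = 15.028 %

15.028 %


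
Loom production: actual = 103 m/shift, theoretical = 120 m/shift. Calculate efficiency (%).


Formula: Efficiency% = (Actual output / Theoretical output) * 100
Efficiency% = (103 / 120) * 100
Efficiency% = 0.858333 * 100 = 85.8333% ≈ 85.8%

85.8%


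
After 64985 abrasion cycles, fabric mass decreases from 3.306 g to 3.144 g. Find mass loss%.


Formula: Mass loss% = ((m_before - m_after) / m_before) * 100
Step 1: Mass loss = 3.306 - 3.144 = 0.162 g
Step 2: Ratio = 0.162 / 3.306 = 0.0490018
Step 3: Mass loss% = 0.0490018 * 100 = 4.90018% ≈ 4.90%

4.90%


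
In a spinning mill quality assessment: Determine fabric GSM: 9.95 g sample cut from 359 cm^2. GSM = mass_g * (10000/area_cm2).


Formula: GSM = mass_g / area_m2
Step 1: Convert area: 359 cm^2 = 359 / 10000 = 0.0359 m^2
Step 2: GSM = 9.95 g / 0.0359 m^2 = 277.2 g/m^2

277.2 g/m^2


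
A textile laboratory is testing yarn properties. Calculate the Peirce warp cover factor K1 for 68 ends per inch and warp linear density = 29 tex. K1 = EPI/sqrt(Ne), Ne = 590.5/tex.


Formula: K1 = EPI / sqrt(Ne), with Ne = 590.5 / tex_warp
Step 1: Ne = 590.5 / 29 = 20.362
Step 2: sqrt(Ne) = sqrt(20.362) = 4.5124
Step 3: K1 = 68 / 4.5124 = 15.1

15.1


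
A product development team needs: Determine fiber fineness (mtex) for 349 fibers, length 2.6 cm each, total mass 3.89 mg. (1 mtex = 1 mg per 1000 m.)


Formula: fineness (mtex) = mass (mg) / total length (km) = (mass_mg / total_length_m) * 1000
Step 1: Convert fiber length: 2.6 cm = 0.026 m
Step 2: Total fiber length = 349 * 0.026 = 9.074 m
Step 3: Linear density = 3.89 mg / 9.074 m = 0.4287 mg/m
Step 4: fineness = 0.4287 * 1000 = 428.7 mtex

428.7 mtex


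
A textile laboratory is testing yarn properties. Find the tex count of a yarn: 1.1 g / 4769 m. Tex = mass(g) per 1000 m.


Formula: Tex = (mass_g / length_m) * 1000
Substituting: Tex = (1.1 / 4769) * 1000
Intermediate: 1.1 / 4769 = 0.00023066 g/m
Tex = 0.00023066 * 1000 = 0.23 tex

0.23 tex


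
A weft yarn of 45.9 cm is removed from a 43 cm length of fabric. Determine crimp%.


Formula: Crimp% = ((L_yarn - L_fabric) / L_fabric) * 100
Step 1: Extension = 45.9 - 43 = 2.9 cm
Step 2: Crimp% = (2.9 / 43) * 100
Step 3: Crimp% = 0.067442 * 100 = 6.7442% ≈ 6.7%

6.7%


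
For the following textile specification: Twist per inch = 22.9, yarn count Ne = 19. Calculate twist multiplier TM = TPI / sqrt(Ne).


Formula: TM = TPI / sqrt(Ne)
Step 1: sqrt(Ne) = sqrt(19) = 4.3589
Step 2: TM = 22.9 / 4.3589 = 5.25

5.25 TM


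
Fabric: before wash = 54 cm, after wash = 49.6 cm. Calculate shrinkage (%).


Formula: Shrinkage% = ((L_before - L_after) / L_before) * 100
Step 1: Shrinkage = 54 - 49.6 = 4.4 cm
Step 2: Shrinkage% = (4.4 / 54) * 100
Step 3: Shrinkage% = 0.081481 * 100 = 8.1481% ≈ 8.1%

8.1%


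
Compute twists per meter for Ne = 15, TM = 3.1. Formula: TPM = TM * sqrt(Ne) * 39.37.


Formula: TPM = TM * sqrt(Ne) * 39.37
Step 1: sqrt(Ne) = sqrt(15) = 3.873
Step 2: TM * sqrt(Ne) = 3.1 * 3.873 = 12.0063
Step 3: TPM = 12.0063 * 39.37 = 473 twists/m

473 twists/m


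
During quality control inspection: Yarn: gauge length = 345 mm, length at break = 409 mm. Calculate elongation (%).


Formula: Elongation (%) = ((L_break - L0) / L0) * 100
Step 1: Extension = 409 - 345 = 64 mm
Step 2: Elongation = (64 / 345) * 100
Step 3: Elongation = 0.185507 * 100 = 18.5507% ≈ 18.6%

18.6%


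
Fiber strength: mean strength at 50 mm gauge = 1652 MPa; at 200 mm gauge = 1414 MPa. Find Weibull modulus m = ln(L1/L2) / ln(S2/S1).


Formula: m = ln(L1/L2) / ln(S2/S1)
Step 1: ln(L1/L2) = ln(50/200) = -1.38629
Step 2: S2/S1 = 1414/1652 = 0.85593
Step 3: ln(S2/S1) = ln(0.85593) = -0.15557
Step 4: m = -1.38629 / -0.15557 = 8.91

8.91 (Weibull m)


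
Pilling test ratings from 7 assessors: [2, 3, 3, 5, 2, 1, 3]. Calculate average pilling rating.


Formula: Mean = sum / count
Sum = 2 + 3 + 3 + 5 + 2 + 1 + 3 = 19
Mean = 19 / 7 = 2.7

2.7


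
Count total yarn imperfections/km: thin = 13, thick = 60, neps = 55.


Formula: Total = thin places + thick places + neps
Total = 13 + 60 + 55
Total = 128 imperfections/km

128 imperfections/km


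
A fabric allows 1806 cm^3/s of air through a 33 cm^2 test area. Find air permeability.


Formula: Air Permeability = Airflow / Test Area
AP = 1806 cm^3/s / 33 cm^2
AP = 54.7 cm^3/s/cm^2

54.7 cm^3/s/cm^2


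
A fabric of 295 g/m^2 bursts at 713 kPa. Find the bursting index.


Formula: Bursting Index = Bursting Strength / Fabric GSM
BI = 713 kPa / 295 g/m^2
BI = 2.417 kPa/(g/m^2)

2.417 kPa/(g/m^2)


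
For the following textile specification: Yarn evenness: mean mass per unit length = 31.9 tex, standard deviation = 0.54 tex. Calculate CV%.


Formula: CV% = (standard deviation / mean) * 100
Step 1: Ratio = 0.54 / 31.9 = 0.016928
Step 2: CV% = 0.016928 * 100 = 1.6928% ≈ 1.7%

1.7%


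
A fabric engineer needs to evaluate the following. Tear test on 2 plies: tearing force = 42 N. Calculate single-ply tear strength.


Formula: Per-ply strength = Total force / Number of plies
Per-ply = 42 N / 2
Per-ply = 21 N

21 N


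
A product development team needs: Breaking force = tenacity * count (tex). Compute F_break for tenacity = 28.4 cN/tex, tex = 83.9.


Formula: Breaking force = Tenacity * Linear density
F = 28.4 cN/tex * 83.9 tex
F = 2382.76 cN

2382.76 cN


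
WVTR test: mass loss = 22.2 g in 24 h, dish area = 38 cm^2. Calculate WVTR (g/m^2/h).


Formula: WVTR = mass_loss / (area * time)
Step 1: Convert area: 38 cm^2 = 0.0038 m^2
Step 2: WVTR = 22.2 g / (0.0038 m^2 * 24 h)
Step 3: WVTR = 22.2 / 0.0912 = 243.4 g/m^2/h

243.4 g/m^2/h


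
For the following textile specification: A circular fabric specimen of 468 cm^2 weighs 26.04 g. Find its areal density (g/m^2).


Formula: GSM = mass_g / area_m2
Step 1: Convert area: 468 cm^2 = 468 / 10000 = 0.0468 m^2
Step 2: GSM = 26.04 g / 0.0468 m^2 = 556.4 g/m^2

556.4 g/m^2


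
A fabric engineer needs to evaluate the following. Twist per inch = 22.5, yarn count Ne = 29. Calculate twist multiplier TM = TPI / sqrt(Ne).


Formula: TM = TPI / sqrt(Ne)
Step 1: sqrt(Ne) = sqrt(29) = 5.3852
Step 2: TM = 22.5 / 5.3852 = 4.18

4.18 TM


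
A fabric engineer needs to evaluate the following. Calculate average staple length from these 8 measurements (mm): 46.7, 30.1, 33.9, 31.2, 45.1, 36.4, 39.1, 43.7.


Formula: Mean = sum of lengths / count
Sum = 46.7 + 30.1 + 33.9 + 31.2 + 45.1 + 36.4 + 39.1 + 43.7
Sum = 306.2 mm
Mean = 306.2 / 8 = 38.28 mm

38.28 mm


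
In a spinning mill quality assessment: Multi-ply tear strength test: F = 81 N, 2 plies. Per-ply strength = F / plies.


Formula: Per-ply strength = Total force / Number of plies
Per-ply = 81 N / 2
Per-ply = 40.5 N

40.5 N


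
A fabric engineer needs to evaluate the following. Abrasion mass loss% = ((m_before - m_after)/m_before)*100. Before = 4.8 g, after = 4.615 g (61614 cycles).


Formula: Mass loss% = ((m_before - m_after) / m_before) * 100
Step 1: Mass loss = 4.8 - 4.615 = 0.185 g
Step 2: Ratio = 0.185 / 4.8 = 0.0385417
Step 3: Mass loss% = 0.0385417 * 100 = 3.85417% ≈ 3.85%

3.85%


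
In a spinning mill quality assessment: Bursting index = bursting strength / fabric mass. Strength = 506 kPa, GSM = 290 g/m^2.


Formula: Bursting Index = Bursting Strength / Fabric GSM
BI = 506 kPa / 290 g/m^2
BI = 1.745 kPa/(g/m^2)

1.745 kPa/(g/m^2)


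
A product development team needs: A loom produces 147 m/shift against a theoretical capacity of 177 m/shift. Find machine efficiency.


Formula: Efficiency% = (Actual output / Theoretical output) * 100
Efficiency% = (147 / 177) * 100
Efficiency% = 0.830508 * 100 = 83.0508% ≈ 83.1%

83.1%


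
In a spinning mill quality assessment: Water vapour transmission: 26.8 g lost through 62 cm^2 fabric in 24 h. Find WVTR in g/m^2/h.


Formula: WVTR = mass_loss / (area * time)
Step 1: Convert area: 62 cm^2 = 0.0062 m^2
Step 2: WVTR = 26.8 g / (0.0062 m^2 * 24 h)
Step 3: WVTR = 26.8 / 0.1488 = 180.1 g/m^2/h

180.1 g/m^2/h


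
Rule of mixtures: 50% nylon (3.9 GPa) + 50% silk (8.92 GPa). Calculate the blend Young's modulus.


Formula: Blend property = (fraction_A * property_A) + (fraction_B * property_B)
Step 1: Contribution A = 50/100 * 3.9 GPa = 1.95 GPa
Step 2: Contribution B = 50/100 * 8.92 GPa = 4.46 GPa
Step 3: Blend Young's modulus = 1.95 + 4.46 = 6.41 GPa

6.41 GPa


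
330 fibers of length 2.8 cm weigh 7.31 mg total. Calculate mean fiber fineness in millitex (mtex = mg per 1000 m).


Formula: fineness (mtex) = mass (mg) / total length (km) = (mass_mg / total_length_m) * 1000
Step 1: Convert fiber length: 2.8 cm = 0.028 m
Step 2: Total fiber length = 330 * 0.028 = 9.24 m
Step 3: Linear density = 7.31 mg / 9.24 m = 0.7911 mg/m
Step 4: fineness = 0.7911 * 1000 = 791.1 mtex

791.1 mtex


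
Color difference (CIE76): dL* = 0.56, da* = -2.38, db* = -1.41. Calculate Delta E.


Formula: Delta E = sqrt(dL*^2 + da*^2 + db*^2)
Step 1: dL*^2 = 0.56^2 = 0.3136
Step 2: da*^2 = (-2.38)^2 = 5.6644
Step 3: db*^2 = (-1.41)^2 = 1.9881
Step 4: Sum = 0.3136 + 5.6644 + 1.9881 = 7.9661
Step 5: Delta E = sqrt(7.9661) = 2.82

2.82 Delta E


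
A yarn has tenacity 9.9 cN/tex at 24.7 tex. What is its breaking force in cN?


Formula: Breaking force = Tenacity * Linear density
F = 9.9 cN/tex * 24.7 tex
F = 244.53 cN

244.53 cN


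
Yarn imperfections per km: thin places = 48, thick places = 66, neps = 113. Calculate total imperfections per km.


Formula: Total = thin places + thick places + neps
Total = 48 + 66 + 113
Total = 227 imperfections/km

227 imperfections/km


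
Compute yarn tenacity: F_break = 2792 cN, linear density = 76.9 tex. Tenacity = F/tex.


Formula: Tenacity = Breaking force / Linear density
Tenacity = 2792 cN / 76.9 tex
Tenacity = 36.31 cN/tex

36.31 cN/tex


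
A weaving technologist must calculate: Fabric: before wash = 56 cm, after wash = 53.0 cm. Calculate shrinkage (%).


Formula: Shrinkage% = ((L_before - L_after) / L_before) * 100
Step 1: Shrinkage = 56 - 53.0 = 3.0 cm
Step 2: Shrinkage% = (3.0 / 56) * 100
Step 3: Shrinkage% = 0.053571 * 100 = 5.3571% ≈ 5.4%

5.4%


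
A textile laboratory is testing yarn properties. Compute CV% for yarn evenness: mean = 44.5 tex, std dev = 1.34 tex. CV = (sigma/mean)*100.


Formula: CV% = (standard deviation / mean) * 100
Step 1: Ratio = 1.34 / 44.5 = 0.030112
Step 2: CV% = 0.030112 * 100 = 3.0112% ≈ 3.0%

3.0%


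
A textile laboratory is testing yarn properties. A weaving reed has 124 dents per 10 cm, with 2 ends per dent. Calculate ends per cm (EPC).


Formula: EPC = (dents per 10 cm * ends per dent) / 10
Step 1: Total ends per 10 cm = 124 * 2 = 248
Step 2: EPC = 248 / 10 = 24.8 ends/cm

24.8 ends/cm


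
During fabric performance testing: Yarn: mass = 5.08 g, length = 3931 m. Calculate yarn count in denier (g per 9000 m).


Formula: den = (mass_g / length_m) * 9000
Substituting: den = (5.08 / 3931) * 9000
Intermediate: 5.08 / 3931 = 0.00129229 g/m
den = 0.00129229 * 9000 = 11.6 denier

11.6 denier


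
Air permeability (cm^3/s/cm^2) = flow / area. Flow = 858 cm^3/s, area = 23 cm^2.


Formula: Air Permeability = Airflow / Test Area
AP = 858 cm^3/s / 23 cm^2
AP = 37.3 cm^3/s/cm^2

37.3 cm^3/s/cm^2


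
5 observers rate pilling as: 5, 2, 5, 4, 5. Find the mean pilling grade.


Formula: Mean = sum / count
Sum = 5 + 2 + 5 + 4 + 5 = 21
Mean = 21 / 5 = 4.2

4.2


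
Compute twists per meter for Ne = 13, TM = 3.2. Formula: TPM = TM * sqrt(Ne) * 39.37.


Formula: TPM = TM * sqrt(Ne) * 39.37
Step 1: sqrt(Ne) = sqrt(13) = 3.6056
Step 2: TM * sqrt(Ne) = 3.2 * 3.6056 = 11.5379
Step 3: TPM = 11.5379 * 39.37 = 454 twists/m

454 twists/m


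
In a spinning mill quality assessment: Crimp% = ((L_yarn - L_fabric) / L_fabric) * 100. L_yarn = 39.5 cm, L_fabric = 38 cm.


Formula: Crimp% = ((L_yarn - L_fabric) / L_fabric) * 100
Step 1: Extension = 39.5 - 38 = 1.5 cm
Step 2: Crimp% = (1.5 / 38) * 100
Step 3: Crimp% = 0.039474 * 100 = 3.9474% ≈ 3.9%

3.9%


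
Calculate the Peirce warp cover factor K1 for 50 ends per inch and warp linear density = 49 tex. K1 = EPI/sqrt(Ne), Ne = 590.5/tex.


Formula: K1 = EPI / sqrt(Ne), with Ne = 590.5 / tex_warp
Step 1: Ne = 590.5 / 49 = 12.051
Step 2: sqrt(Ne) = sqrt(12.051) = 3.4715
Step 3: K1 = 50 / 3.4715 = 14.4

14.4


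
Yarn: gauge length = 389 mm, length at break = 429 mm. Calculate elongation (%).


Formula: Elongation (%) = ((L_break - L0) / L0) * 100
Step 1: Extension = 429 - 389 = 40 mm
Step 2: Elongation = (40 / 389) * 100
Step 3: Elongation = 0.102828 * 100 = 10.2828% ≈ 10.3%

10.3%


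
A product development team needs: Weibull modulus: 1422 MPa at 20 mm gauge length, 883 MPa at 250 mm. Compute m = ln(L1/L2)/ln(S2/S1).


Formula: m = ln(L1/L2) / ln(S2/S1)
Step 1: ln(L1/L2) = ln(20/250) = -2.52573
Step 2: S2/S1 = 883/1422 = 0.62096
Step 3: ln(S2/S1) = ln(0.62096) = -0.47649
Step 4: m = -2.52573 / -0.47649 = 5.30

5.30 (Weibull m)


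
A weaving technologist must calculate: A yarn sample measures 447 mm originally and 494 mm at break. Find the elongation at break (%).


Formula: Elongation (%) = ((L_break - L0) / L0) * 100
Step 1: Extension = 494 - 447 = 47 mm
Step 2: Elongation = (47 / 447) * 100
Step 3: Elongation = 0.105145 * 100 = 10.5145% ≈ 10.5%

10.5%


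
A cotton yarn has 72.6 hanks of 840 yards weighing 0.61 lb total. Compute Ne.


Formula: Ne = hanks / mass_lb
Substituting: Ne = 72.6 / 0.61
Ne = 119.0

119.0 Ne


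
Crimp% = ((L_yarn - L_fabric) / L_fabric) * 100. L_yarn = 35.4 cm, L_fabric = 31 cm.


Formula: Crimp% = ((L_yarn - L_fabric) / L_fabric) * 100
Step 1: Extension = 35.4 - 31 = 4.4 cm
Step 2: Crimp% = (4.4 / 31) * 100
Step 3: Crimp% = 0.141935 * 100 = 14.1935% ≈ 14.2%

14.2%


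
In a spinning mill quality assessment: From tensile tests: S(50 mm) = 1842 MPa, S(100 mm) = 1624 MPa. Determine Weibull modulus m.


Formula: m = ln(L1/L2) / ln(S2/S1)
Step 1: ln(L1/L2) = ln(50/100) = -0.69315
Step 2: S2/S1 = 1624/1842 = 0.88165
Step 3: ln(S2/S1) = ln(0.88165) = -0.12596
Step 4: m = -0.69315 / -0.12596 = 5.50

5.50 (Weibull m)


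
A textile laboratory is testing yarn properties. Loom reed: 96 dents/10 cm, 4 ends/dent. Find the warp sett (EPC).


Formula: EPC = (dents per 10 cm * ends per dent) / 10
Step 1: Total ends per 10 cm = 96 * 4 = 384
Step 2: EPC = 384 / 10 = 38.4 ends/cm

38.4 ends/cm


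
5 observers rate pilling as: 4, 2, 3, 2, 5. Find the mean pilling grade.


Formula: Mean = sum / count
Sum = 4 + 2 + 3 + 2 + 5 = 16
Mean = 16 / 5 = 3.2

3.2


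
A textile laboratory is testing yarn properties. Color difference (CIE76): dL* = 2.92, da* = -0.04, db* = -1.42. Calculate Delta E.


Formula: Delta E = sqrt(dL*^2 + da*^2 + db*^2)
Step 1: dL*^2 = 2.92^2 = 8.5264
Step 2: da*^2 = (-0.04)^2 = 0.0016
Step 3: db*^2 = (-1.42)^2 = 2.0164
Step 4: Sum = 8.5264 + 0.0016 + 2.0164 = 10.5444
Step 5: Delta E = sqrt(10.5444) = 3.25

3.25 Delta E


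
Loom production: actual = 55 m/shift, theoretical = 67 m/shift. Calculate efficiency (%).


Formula: Efficiency% = (Actual output / Theoretical output) * 100
Efficiency% = (55 / 67) * 100
Efficiency% = 0.820896 * 100 = 82.0896% ≈ 82.1%

82.1%


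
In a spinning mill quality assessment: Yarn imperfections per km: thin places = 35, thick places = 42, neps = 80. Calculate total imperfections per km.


Formula: Total = thin places + thick places + neps
Total = 35 + 42 + 80
Total = 157 imperfections/km

157 imperfections/km


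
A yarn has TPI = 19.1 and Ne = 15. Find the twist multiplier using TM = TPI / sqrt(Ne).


Formula: TM = TPI / sqrt(Ne)
Step 1: sqrt(Ne) = sqrt(15) = 3.873
Step 2: TM = 19.1 / 3.873 = 4.93

4.93 TM


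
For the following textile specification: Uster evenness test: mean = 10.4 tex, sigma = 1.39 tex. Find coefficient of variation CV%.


Formula: CV% = (standard deviation / mean) * 100
Step 1: Ratio = 1.39 / 10.4 = 0.133654
Step 2: CV% = 0.133654 * 100 = 13.3654% ≈ 13.4%

13.4%


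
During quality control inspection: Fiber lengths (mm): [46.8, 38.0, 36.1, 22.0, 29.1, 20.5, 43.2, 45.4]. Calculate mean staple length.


Formula: Mean = sum of lengths / count
Sum = 46.8 + 38.0 + 36.1 + 22.0 + 29.1 + 20.5 + 43.2 + 45.4
Sum = 281.1 mm
Mean = 281.1 / 8 = 35.14 mm

35.14 mm


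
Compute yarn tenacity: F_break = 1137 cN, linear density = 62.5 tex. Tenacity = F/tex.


Formula: Tenacity = Breaking force / Linear density
Tenacity = 1137 cN / 62.5 tex
Tenacity = 18.19 cN/tex

18.19 cN/tex


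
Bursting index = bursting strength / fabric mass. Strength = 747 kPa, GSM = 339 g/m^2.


Formula: Bursting Index = Bursting Strength / Fabric GSM
BI = 747 kPa / 339 g/m^2
BI = 2.204 kPa/(g/m^2)

2.204 kPa/(g/m^2)


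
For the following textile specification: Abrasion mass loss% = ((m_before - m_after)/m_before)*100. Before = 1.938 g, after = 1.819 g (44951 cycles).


Formula: Mass loss% = ((m_before - m_after) / m_before) * 100
Step 1: Mass loss = 1.938 - 1.819 = 0.119 g
Step 2: Ratio = 0.119 / 1.938 = 0.0614035
Step 3: Mass loss% = 0.0614035 * 100 = 6.14035% ≈ 6.14%

6.14%


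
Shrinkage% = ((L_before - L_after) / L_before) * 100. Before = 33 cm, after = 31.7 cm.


Formula: Shrinkage% = ((L_before - L_after) / L_before) * 100
Step 1: Shrinkage = 33 - 31.7 = 1.3 cm
Step 2: Shrinkage% = (1.3 / 33) * 100
Step 3: Shrinkage% = 0.039394 * 100 = 3.9394% ≈ 3.9%

3.9%


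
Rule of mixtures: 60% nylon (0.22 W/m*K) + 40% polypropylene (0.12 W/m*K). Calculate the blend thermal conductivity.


Formula: Blend property = (fraction_A * property_A) + (fraction_B * property_B)
Step 1: Contribution A = 60/100 * 0.22 W/m*K = 0.132 W/m*K
Step 2: Contribution B = 40/100 * 0.12 W/m*K = 0.048 W/m*K
Step 3: Blend thermal conductivity = 0.132 + 0.048 = 0.18 W/m*K

0.18 W/m*K


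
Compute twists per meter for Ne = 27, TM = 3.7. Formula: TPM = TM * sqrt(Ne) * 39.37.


Formula: TPM = TM * sqrt(Ne) * 39.37
Step 1: sqrt(Ne) = sqrt(27) = 5.1962
Step 2: TM * sqrt(Ne) = 3.7 * 5.1962 = 19.2259
Step 3: TPM = 19.2259 * 39.37 = 757 twists/m

757 twists/m


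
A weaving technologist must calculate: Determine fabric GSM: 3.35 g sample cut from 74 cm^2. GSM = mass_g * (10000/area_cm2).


Formula: GSM = mass_g / area_m2
Step 1: Convert area: 74 cm^2 = 74 / 10000 = 0.0074 m^2
Step 2: GSM = 3.35 g / 0.0074 m^2 = 452.7 g/m^2

452.7 g/m^2


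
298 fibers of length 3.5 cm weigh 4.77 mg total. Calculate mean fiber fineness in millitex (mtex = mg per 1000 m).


Formula: fineness (mtex) = mass (mg) / total length (km) = (mass_mg / total_length_m) * 1000
Step 1: Convert fiber length: 3.5 cm = 0.035 m
Step 2: Total fiber length = 298 * 0.035 = 10.43 m
Step 3: Linear density = 4.77 mg / 10.43 m = 0.4573 mg/m
Step 4: fineness = 0.4573 * 1000 = 457.3 mtex

457.3 mtex


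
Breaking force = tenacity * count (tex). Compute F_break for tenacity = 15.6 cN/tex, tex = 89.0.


Formula: Breaking force = Tenacity * Linear density
F = 15.6 cN/tex * 89.0 tex
F = 1388.40 cN

1388.40 cN


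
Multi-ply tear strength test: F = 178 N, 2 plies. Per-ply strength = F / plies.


Formula: Per-ply strength = Total force / Number of plies
Per-ply = 178 N / 2
Per-ply = 89 N

89 N


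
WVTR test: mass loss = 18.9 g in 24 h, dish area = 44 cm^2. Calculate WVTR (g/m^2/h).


Formula: WVTR = mass_loss / (area * time)
Step 1: Convert area: 44 cm^2 = 0.0044 m^2
Step 2: WVTR = 18.9 g / (0.0044 m^2 * 24 h)
Step 3: WVTR = 18.9 / 0.1056 = 179.0 g/m^2/h

179.0 g/m^2/h


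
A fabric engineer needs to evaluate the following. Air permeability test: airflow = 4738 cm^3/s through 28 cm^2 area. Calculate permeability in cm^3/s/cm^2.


Formula: Air Permeability = Airflow / Test Area
AP = 4738 cm^3/s / 28 cm^2
AP = 169.2 cm^3/s/cm^2

169.2 cm^3/s/cm^2


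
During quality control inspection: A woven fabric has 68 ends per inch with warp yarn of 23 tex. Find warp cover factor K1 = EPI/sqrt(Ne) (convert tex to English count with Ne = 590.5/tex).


Formula: K1 = EPI / sqrt(Ne), with Ne = 590.5 / tex_warp
Step 1: Ne = 590.5 / 23 = 25.674
Step 2: sqrt(Ne) = sqrt(25.674) = 5.067
Step 3: K1 = 68 / 5.067 = 13.4

13.4


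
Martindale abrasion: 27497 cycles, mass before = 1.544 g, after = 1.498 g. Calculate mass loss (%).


Formula: Mass loss% = ((m_before - m_after) / m_before) * 100
Step 1: Mass loss = 1.544 - 1.498 = 0.046 g
Step 2: Ratio = 0.046 / 1.544 = 0.0297927
Step 3: Mass loss% = 0.0297927 * 100 = 2.97927% ≈ 2.98%

2.98%


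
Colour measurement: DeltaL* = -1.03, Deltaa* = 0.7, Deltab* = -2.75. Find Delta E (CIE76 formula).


Formula: Delta E = sqrt(dL*^2 + da*^2 + db*^2)
Step 1: dL*^2 = (-1.03)^2 = 1.0609
Step 2: da*^2 = 0.7^2 = 0.49
Step 3: db*^2 = (-2.75)^2 = 7.5625
Step 4: Sum = 1.0609 + 0.49 + 7.5625 = 9.1134
Step 5: Delta E = sqrt(9.1134) = 3.02

3.02 Delta E


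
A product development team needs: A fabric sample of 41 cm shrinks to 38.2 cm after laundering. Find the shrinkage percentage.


Formula: Shrinkage% = ((L_before - L_after) / L_before) * 100
Step 1: Shrinkage = 41 - 38.2 = 2.8 cm
Step 2: Shrinkage% = (2.8 / 41) * 100
Step 3: Shrinkage% = 0.068293 * 100 = 6.8293% ≈ 6.8%

6.8%


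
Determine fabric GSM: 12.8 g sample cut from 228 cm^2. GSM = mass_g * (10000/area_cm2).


Formula: GSM = mass_g / area_m2
Step 1: Convert area: 228 cm^2 = 228 / 10000 = 0.0228 m^2
Step 2: GSM = 12.8 g / 0.0228 m^2 = 561.4 g/m^2

561.4 g/m^2


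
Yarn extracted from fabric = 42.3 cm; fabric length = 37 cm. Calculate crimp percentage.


Formula: Crimp% = ((L_yarn - L_fabric) / L_fabric) * 100
Step 1: Extension = 42.3 - 37 = 5.3 cm
Step 2: Crimp% = (5.3 / 37) * 100
Step 3: Crimp% = 0.143243 * 100 = 14.3243% ≈ 14.3%

14.3%


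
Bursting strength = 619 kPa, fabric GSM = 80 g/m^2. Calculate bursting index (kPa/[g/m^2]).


Formula: Bursting Index = Bursting Strength / Fabric GSM
BI = 619 kPa / 80 g/m^2
BI = 7.738 kPa/(g/m^2)

7.738 kPa/(g/m^2)


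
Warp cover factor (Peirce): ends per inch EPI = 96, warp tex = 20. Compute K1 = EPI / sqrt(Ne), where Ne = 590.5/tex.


Formula: K1 = EPI / sqrt(Ne), with Ne = 590.5 / tex_warp
Step 1: Ne = 590.5 / 20 = 29.525
Step 2: sqrt(Ne) = sqrt(29.525) = 5.4337
Step 3: K1 = 96 / 5.4337 = 17.7

17.7


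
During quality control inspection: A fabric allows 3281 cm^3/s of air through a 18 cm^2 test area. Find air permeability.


Formula: Air Permeability = Airflow / Test Area
AP = 3281 cm^3/s / 18 cm^2
AP = 182.3 cm^3/s/cm^2

182.3 cm^3/s/cm^2


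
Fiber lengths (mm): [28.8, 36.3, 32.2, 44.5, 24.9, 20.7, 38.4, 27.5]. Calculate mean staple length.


Formula: Mean = sum of lengths / count
Sum = 28.8 + 36.3 + 32.2 + 44.5 + 24.9 + 20.7 + 38.4 + 27.5
Sum = 253.3 mm
Mean = 253.3 / 8 = 31.66 mm

31.66 mm


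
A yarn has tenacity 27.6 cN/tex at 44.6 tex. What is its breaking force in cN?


Formula: Breaking force = Tenacity * Linear density
F = 27.6 cN/tex * 44.6 tex
F = 1230.96 cN

1230.96 cN


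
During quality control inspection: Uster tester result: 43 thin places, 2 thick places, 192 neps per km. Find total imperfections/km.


Formula: Total = thin places + thick places + neps
Total = 43 + 2 + 192
Total = 237 imperfections/km

237 imperfections/km


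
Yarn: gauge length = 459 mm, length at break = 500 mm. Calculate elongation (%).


Formula: Elongation (%) = ((L_break - L0) / L0) * 100
Step 1: Extension = 500 - 459 = 41 mm
Step 2: Elongation = (41 / 459) * 100
Step 3: Elongation = 0.089325 * 100 = 8.9325% ≈ 8.9%

8.9%


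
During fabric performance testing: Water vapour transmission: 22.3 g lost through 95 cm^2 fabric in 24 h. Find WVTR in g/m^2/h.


Formula: WVTR = mass_loss / (area * time)
Step 1: Convert area: 95 cm^2 = 0.0095 m^2
Step 2: WVTR = 22.3 g / (0.0095 m^2 * 24 h)
Step 3: WVTR = 22.3 / 0.228 = 97.8 g/m^2/h

97.8 g/m^2/h


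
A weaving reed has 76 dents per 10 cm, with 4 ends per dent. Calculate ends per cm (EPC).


Formula: EPC = (dents per 10 cm * ends per dent) / 10
Step 1: Total ends per 10 cm = 76 * 4 = 304
Step 2: EPC = 304 / 10 = 30.4 ends/cm

30.4 ends/cm


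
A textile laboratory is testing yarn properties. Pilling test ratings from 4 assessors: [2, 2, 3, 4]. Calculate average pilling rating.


Formula: Mean = sum / count
Sum = 2 + 2 + 3 + 4 = 11
Mean = 11 / 4 = 2.8

2.8


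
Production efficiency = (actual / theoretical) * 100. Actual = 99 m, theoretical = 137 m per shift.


Formula: Efficiency% = (Actual output / Theoretical output) * 100
Efficiency% = (99 / 137) * 100
Efficiency% = 0.722628 * 100 = 72.2628% ≈ 72.3%

72.3%


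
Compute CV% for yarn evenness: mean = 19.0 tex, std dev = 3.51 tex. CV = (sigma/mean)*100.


Formula: CV% = (standard deviation / mean) * 100
Step 1: Ratio = 3.51 / 19.0 = 0.184737
Step 2: CV% = 0.184737 * 100 = 18.4737% ≈ 18.5%

18.5%


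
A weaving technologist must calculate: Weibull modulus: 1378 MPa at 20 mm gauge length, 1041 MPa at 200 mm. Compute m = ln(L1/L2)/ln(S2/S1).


Formula: m = ln(L1/L2) / ln(S2/S1)
Step 1: ln(L1/L2) = ln(20/200) = -2.30259
Step 2: S2/S1 = 1041/1378 = 0.75544
Step 3: ln(S2/S1) = ln(0.75544) = -0.28045
Step 4: m = -2.30259 / -0.28045 = 8.21

8.21 (Weibull m)


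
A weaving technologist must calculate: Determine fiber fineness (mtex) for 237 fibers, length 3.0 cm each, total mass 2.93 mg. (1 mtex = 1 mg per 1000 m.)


Formula: fineness (mtex) = mass (mg) / total length (km) = (mass_mg / total_length_m) * 1000
Step 1: Convert fiber length: 3.0 cm = 0.03 m
Step 2: Total fiber length = 237 * 0.03 = 7.11 m
Step 3: Linear density = 2.93 mg / 7.11 m = 0.4121 mg/m
Step 4: fineness = 0.4121 * 1000 = 412.1 mtex

412.1 mtex


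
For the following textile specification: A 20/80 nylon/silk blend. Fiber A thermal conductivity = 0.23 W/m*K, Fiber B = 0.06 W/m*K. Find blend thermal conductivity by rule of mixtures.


Formula: Blend property = (fraction_A * property_A) + (fraction_B * property_B)
Step 1: Contribution A = 20/100 * 0.23 W/m*K = 0.046 W/m*K
Step 2: Contribution B = 80/100 * 0.06 W/m*K = 0.048 W/m*K
Step 3: Blend thermal conductivity = 0.046 + 0.048 = 0.094 W/m*K

0.094 W/m*K


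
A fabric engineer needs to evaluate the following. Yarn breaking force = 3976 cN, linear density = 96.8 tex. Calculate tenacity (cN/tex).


Formula: Tenacity = Breaking force / Linear density
Tenacity = 3976 cN / 96.8 tex
Tenacity = 41.07 cN/tex

41.07 cN/tex


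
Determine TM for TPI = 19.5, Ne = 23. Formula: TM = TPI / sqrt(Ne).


Formula: TM = TPI / sqrt(Ne)
Step 1: sqrt(Ne) = sqrt(23) = 4.7958
Step 2: TM = 19.5 / 4.7958 = 4.07

4.07 TM


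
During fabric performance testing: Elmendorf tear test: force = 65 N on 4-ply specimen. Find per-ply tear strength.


Formula: Per-ply strength = Total force / Number of plies
Per-ply = 65 N / 4
Per-ply = 16.25 N

16.25 N


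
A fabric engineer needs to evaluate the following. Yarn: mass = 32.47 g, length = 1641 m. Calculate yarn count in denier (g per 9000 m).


Formula: den = (mass_g / length_m) * 9000
Substituting: den = (32.47 / 1641) * 9000
Intermediate: 32.47 / 1641 = 0.01978672 g/m
den = 0.01978672 * 9000 = 178.1 denier

178.1 denier


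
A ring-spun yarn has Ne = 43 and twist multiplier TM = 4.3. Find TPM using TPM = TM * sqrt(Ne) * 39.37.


Formula: TPM = TM * sqrt(Ne) * 39.37
Step 1: sqrt(Ne) = sqrt(43) = 6.5574
Step 2: TM * sqrt(Ne) = 4.3 * 6.5574 = 28.1968
Step 3: TPM = 28.1968 * 39.37 = 1110 twists/m

1110 twists/m


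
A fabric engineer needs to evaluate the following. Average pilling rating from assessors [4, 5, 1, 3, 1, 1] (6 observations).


Formula: Mean = sum / count
Sum = 4 + 5 + 1 + 3 + 1 + 1 = 15
Mean = 15 / 6 = 2.5

2.5


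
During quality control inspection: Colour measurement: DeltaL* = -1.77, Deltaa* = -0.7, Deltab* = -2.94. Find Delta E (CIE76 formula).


Formula: Delta E = sqrt(dL*^2 + da*^2 + db*^2)
Step 1: dL*^2 = (-1.77)^2 = 3.1329
Step 2: da*^2 = (-0.7)^2 = 0.49
Step 3: db*^2 = (-2.94)^2 = 8.6436
Step 4: Sum = 3.1329 + 0.49 + 8.6436 = 12.2665
Step 5: Delta E = sqrt(12.2665) = 3.5

3.5 Delta E
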